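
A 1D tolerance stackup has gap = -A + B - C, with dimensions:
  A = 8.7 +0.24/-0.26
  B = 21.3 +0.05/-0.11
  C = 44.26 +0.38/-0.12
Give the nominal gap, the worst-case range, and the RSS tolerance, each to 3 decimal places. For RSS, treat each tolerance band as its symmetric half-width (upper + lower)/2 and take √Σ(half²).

nominal=-31.660 wc=[-32.390,-31.230] rss=0.362

Stack each dimension's contribution:
  -A: nom -8.700 → Σnom=-8.700; wc +0.260/-0.240 → slack +0.260/-0.240; half-tol=0.250, Σhalf²=0.062500
  +B: nom +21.300 → Σnom=12.600; wc +0.050/-0.110 → slack +0.310/-0.350; half-tol=0.080, Σhalf²=0.068900
  -C: nom -44.260 → Σnom=-31.660; wc +0.120/-0.380 → slack +0.430/-0.730; half-tol=0.250, Σhalf²=0.131400
Nominal = -31.660. Worst-case = [-31.660 - 0.730, -31.660 + 0.430] = [-32.390, -31.230]. RSS = √0.131400 = 0.362.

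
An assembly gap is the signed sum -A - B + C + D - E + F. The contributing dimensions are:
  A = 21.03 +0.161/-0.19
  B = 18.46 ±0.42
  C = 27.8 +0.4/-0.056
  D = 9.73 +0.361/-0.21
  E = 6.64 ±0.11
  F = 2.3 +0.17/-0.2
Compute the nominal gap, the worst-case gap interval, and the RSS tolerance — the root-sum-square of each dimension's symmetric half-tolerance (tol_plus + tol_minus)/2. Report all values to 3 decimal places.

nominal=-6.300 wc=[-7.457,-4.649] rss=0.622

Stack each dimension's contribution:
  -A: nom -21.030 → Σnom=-21.030; wc +0.190/-0.161 → slack +0.190/-0.161; half-tol=0.175, Σhalf²=0.030800
  -B: nom -18.460 → Σnom=-39.490; wc +0.420/-0.420 → slack +0.610/-0.581; half-tol=0.420, Σhalf²=0.207200
  +C: nom +27.800 → Σnom=-11.690; wc +0.400/-0.056 → slack +1.010/-0.637; half-tol=0.228, Σhalf²=0.259184
  +D: nom +9.730 → Σnom=-1.960; wc +0.361/-0.210 → slack +1.371/-0.847; half-tol=0.285, Σhalf²=0.340695
  -E: nom -6.640 → Σnom=-8.600; wc +0.110/-0.110 → slack +1.481/-0.957; half-tol=0.110, Σhalf²=0.352795
  +F: nom +2.300 → Σnom=-6.300; wc +0.170/-0.200 → slack +1.651/-1.157; half-tol=0.185, Σhalf²=0.387020
Nominal = -6.300. Worst-case = [-6.300 - 1.157, -6.300 + 1.651] = [-7.457, -4.649]. RSS = √0.387020 = 0.622.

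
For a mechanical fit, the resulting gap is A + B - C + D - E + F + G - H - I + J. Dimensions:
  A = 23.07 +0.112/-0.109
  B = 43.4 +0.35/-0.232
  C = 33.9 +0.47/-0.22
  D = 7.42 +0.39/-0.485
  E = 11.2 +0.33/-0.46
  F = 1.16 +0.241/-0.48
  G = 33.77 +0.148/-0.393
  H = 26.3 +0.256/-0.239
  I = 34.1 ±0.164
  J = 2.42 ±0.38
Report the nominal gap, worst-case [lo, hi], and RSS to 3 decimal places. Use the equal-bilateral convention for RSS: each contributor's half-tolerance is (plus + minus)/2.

Stack each dimension's contribution:
  +A: nom +23.070 → Σnom=23.070; wc +0.112/-0.109 → slack +0.112/-0.109; half-tol=0.111, Σhalf²=0.012210
  +B: nom +43.400 → Σnom=66.470; wc +0.350/-0.232 → slack +0.462/-0.341; half-tol=0.291, Σhalf²=0.096891
  -C: nom -33.900 → Σnom=32.570; wc +0.220/-0.470 → slack +0.682/-0.811; half-tol=0.345, Σhalf²=0.215916
  +D: nom +7.420 → Σnom=39.990; wc +0.390/-0.485 → slack +1.072/-1.296; half-tol=0.438, Σhalf²=0.407322
  -E: nom -11.200 → Σnom=28.790; wc +0.460/-0.330 → slack +1.532/-1.626; half-tol=0.395, Σhalf²=0.563348
  +F: nom +1.160 → Σnom=29.950; wc +0.241/-0.480 → slack +1.773/-2.106; half-tol=0.360, Σhalf²=0.693308
  +G: nom +33.770 → Σnom=63.720; wc +0.148/-0.393 → slack +1.921/-2.499; half-tol=0.271, Σhalf²=0.766478
  -H: nom -26.300 → Σnom=37.420; wc +0.239/-0.256 → slack +2.160/-2.755; half-tol=0.247, Σhalf²=0.827734
  -I: nom -34.100 → Σnom=3.320; wc +0.164/-0.164 → slack +2.324/-2.919; half-tol=0.164, Σhalf²=0.854630
  +J: nom +2.420 → Σnom=5.740; wc +0.380/-0.380 → slack +2.704/-3.299; half-tol=0.380, Σhalf²=0.999030
Nominal = 5.740. Worst-case = [5.740 - 3.299, 5.740 + 2.704] = [2.441, 8.444]. RSS = √0.999030 = 1.000.

nominal=5.740 wc=[2.441,8.444] rss=1.000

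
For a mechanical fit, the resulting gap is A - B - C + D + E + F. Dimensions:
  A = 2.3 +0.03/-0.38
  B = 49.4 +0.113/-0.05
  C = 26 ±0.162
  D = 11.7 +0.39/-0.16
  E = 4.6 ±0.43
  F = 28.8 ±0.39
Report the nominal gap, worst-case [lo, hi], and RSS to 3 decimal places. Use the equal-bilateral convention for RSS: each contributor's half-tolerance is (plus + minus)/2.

Stack each dimension's contribution:
  +A: nom +2.300 → Σnom=2.300; wc +0.030/-0.380 → slack +0.030/-0.380; half-tol=0.205, Σhalf²=0.042025
  -B: nom -49.400 → Σnom=-47.100; wc +0.050/-0.113 → slack +0.080/-0.493; half-tol=0.082, Σhalf²=0.048667
  -C: nom -26.000 → Σnom=-73.100; wc +0.162/-0.162 → slack +0.242/-0.655; half-tol=0.162, Σhalf²=0.074911
  +D: nom +11.700 → Σnom=-61.400; wc +0.390/-0.160 → slack +0.632/-0.815; half-tol=0.275, Σhalf²=0.150536
  +E: nom +4.600 → Σnom=-56.800; wc +0.430/-0.430 → slack +1.062/-1.245; half-tol=0.430, Σhalf²=0.335436
  +F: nom +28.800 → Σnom=-28.000; wc +0.390/-0.390 → slack +1.452/-1.635; half-tol=0.390, Σhalf²=0.487536
Nominal = -28.000. Worst-case = [-28.000 - 1.635, -28.000 + 1.452] = [-29.635, -26.548]. RSS = √0.487536 = 0.698.

nominal=-28.000 wc=[-29.635,-26.548] rss=0.698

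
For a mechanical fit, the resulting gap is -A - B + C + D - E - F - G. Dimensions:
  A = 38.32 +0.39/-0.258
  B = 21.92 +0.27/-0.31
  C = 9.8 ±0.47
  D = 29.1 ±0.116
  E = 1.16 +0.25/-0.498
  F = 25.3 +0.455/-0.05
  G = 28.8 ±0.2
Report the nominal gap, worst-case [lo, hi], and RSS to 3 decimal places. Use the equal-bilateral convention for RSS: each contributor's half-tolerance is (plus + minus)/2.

nominal=-76.600 wc=[-78.751,-74.698] rss=0.817

Stack each dimension's contribution:
  -A: nom -38.320 → Σnom=-38.320; wc +0.258/-0.390 → slack +0.258/-0.390; half-tol=0.324, Σhalf²=0.104976
  -B: nom -21.920 → Σnom=-60.240; wc +0.310/-0.270 → slack +0.568/-0.660; half-tol=0.290, Σhalf²=0.189076
  +C: nom +9.800 → Σnom=-50.440; wc +0.470/-0.470 → slack +1.038/-1.130; half-tol=0.470, Σhalf²=0.409976
  +D: nom +29.100 → Σnom=-21.340; wc +0.116/-0.116 → slack +1.154/-1.246; half-tol=0.116, Σhalf²=0.423432
  -E: nom -1.160 → Σnom=-22.500; wc +0.498/-0.250 → slack +1.652/-1.496; half-tol=0.374, Σhalf²=0.563308
  -F: nom -25.300 → Σnom=-47.800; wc +0.050/-0.455 → slack +1.702/-1.951; half-tol=0.253, Σhalf²=0.627064
  -G: nom -28.800 → Σnom=-76.600; wc +0.200/-0.200 → slack +1.902/-2.151; half-tol=0.200, Σhalf²=0.667064
Nominal = -76.600. Worst-case = [-76.600 - 2.151, -76.600 + 1.902] = [-78.751, -74.698]. RSS = √0.667064 = 0.817.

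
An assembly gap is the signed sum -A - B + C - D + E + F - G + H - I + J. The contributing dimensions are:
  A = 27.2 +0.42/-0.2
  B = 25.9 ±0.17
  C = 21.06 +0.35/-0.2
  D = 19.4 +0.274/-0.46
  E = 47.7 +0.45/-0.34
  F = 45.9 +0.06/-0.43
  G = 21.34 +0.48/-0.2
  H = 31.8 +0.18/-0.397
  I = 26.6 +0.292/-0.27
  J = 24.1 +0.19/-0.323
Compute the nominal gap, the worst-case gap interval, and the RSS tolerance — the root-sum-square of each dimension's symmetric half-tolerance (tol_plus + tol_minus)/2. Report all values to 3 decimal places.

Stack each dimension's contribution:
  -A: nom -27.200 → Σnom=-27.200; wc +0.200/-0.420 → slack +0.200/-0.420; half-tol=0.310, Σhalf²=0.096100
  -B: nom -25.900 → Σnom=-53.100; wc +0.170/-0.170 → slack +0.370/-0.590; half-tol=0.170, Σhalf²=0.125000
  +C: nom +21.060 → Σnom=-32.040; wc +0.350/-0.200 → slack +0.720/-0.790; half-tol=0.275, Σhalf²=0.200625
  -D: nom -19.400 → Σnom=-51.440; wc +0.460/-0.274 → slack +1.180/-1.064; half-tol=0.367, Σhalf²=0.335314
  +E: nom +47.700 → Σnom=-3.740; wc +0.450/-0.340 → slack +1.630/-1.404; half-tol=0.395, Σhalf²=0.491339
  +F: nom +45.900 → Σnom=42.160; wc +0.060/-0.430 → slack +1.690/-1.834; half-tol=0.245, Σhalf²=0.551364
  -G: nom -21.340 → Σnom=20.820; wc +0.200/-0.480 → slack +1.890/-2.314; half-tol=0.340, Σhalf²=0.666964
  +H: nom +31.800 → Σnom=52.620; wc +0.180/-0.397 → slack +2.070/-2.711; half-tol=0.288, Σhalf²=0.750196
  -I: nom -26.600 → Σnom=26.020; wc +0.270/-0.292 → slack +2.340/-3.003; half-tol=0.281, Σhalf²=0.829157
  +J: nom +24.100 → Σnom=50.120; wc +0.190/-0.323 → slack +2.530/-3.326; half-tol=0.257, Σhalf²=0.894949
Nominal = 50.120. Worst-case = [50.120 - 3.326, 50.120 + 2.530] = [46.794, 52.650]. RSS = √0.894949 = 0.946.

nominal=50.120 wc=[46.794,52.650] rss=0.946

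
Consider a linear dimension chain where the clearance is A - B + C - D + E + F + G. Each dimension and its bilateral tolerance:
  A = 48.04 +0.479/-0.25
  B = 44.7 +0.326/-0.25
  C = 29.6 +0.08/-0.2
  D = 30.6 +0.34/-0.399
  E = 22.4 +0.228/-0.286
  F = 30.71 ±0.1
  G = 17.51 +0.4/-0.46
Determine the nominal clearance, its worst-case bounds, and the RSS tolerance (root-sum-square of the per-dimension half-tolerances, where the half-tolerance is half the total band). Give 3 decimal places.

Stack each dimension's contribution:
  +A: nom +48.040 → Σnom=48.040; wc +0.479/-0.250 → slack +0.479/-0.250; half-tol=0.364, Σhalf²=0.132860
  -B: nom -44.700 → Σnom=3.340; wc +0.250/-0.326 → slack +0.729/-0.576; half-tol=0.288, Σhalf²=0.215804
  +C: nom +29.600 → Σnom=32.940; wc +0.080/-0.200 → slack +0.809/-0.776; half-tol=0.140, Σhalf²=0.235404
  -D: nom -30.600 → Σnom=2.340; wc +0.399/-0.340 → slack +1.208/-1.116; half-tol=0.370, Σhalf²=0.371935
  +E: nom +22.400 → Σnom=24.740; wc +0.228/-0.286 → slack +1.436/-1.402; half-tol=0.257, Σhalf²=0.437984
  +F: nom +30.710 → Σnom=55.450; wc +0.100/-0.100 → slack +1.536/-1.502; half-tol=0.100, Σhalf²=0.447984
  +G: nom +17.510 → Σnom=72.960; wc +0.400/-0.460 → slack +1.936/-1.962; half-tol=0.430, Σhalf²=0.632884
Nominal = 72.960. Worst-case = [72.960 - 1.962, 72.960 + 1.936] = [70.998, 74.896]. RSS = √0.632884 = 0.796.

nominal=72.960 wc=[70.998,74.896] rss=0.796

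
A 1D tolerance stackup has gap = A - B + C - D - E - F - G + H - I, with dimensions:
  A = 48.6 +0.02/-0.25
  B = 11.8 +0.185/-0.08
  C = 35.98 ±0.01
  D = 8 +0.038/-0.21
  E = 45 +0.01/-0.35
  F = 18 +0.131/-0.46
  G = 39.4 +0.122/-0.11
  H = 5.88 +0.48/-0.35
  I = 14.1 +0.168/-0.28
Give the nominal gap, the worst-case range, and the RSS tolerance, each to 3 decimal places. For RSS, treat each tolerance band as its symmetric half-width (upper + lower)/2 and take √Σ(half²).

nominal=-45.840 wc=[-47.104,-43.840] rss=0.638

Stack each dimension's contribution:
  +A: nom +48.600 → Σnom=48.600; wc +0.020/-0.250 → slack +0.020/-0.250; half-tol=0.135, Σhalf²=0.018225
  -B: nom -11.800 → Σnom=36.800; wc +0.080/-0.185 → slack +0.100/-0.435; half-tol=0.133, Σhalf²=0.035781
  +C: nom +35.980 → Σnom=72.780; wc +0.010/-0.010 → slack +0.110/-0.445; half-tol=0.010, Σhalf²=0.035881
  -D: nom -8.000 → Σnom=64.780; wc +0.210/-0.038 → slack +0.320/-0.483; half-tol=0.124, Σhalf²=0.051257
  -E: nom -45.000 → Σnom=19.780; wc +0.350/-0.010 → slack +0.670/-0.493; half-tol=0.180, Σhalf²=0.083657
  -F: nom -18.000 → Σnom=1.780; wc +0.460/-0.131 → slack +1.130/-0.624; half-tol=0.295, Σhalf²=0.170978
  -G: nom -39.400 → Σnom=-37.620; wc +0.110/-0.122 → slack +1.240/-0.746; half-tol=0.116, Σhalf²=0.184434
  +H: nom +5.880 → Σnom=-31.740; wc +0.480/-0.350 → slack +1.720/-1.096; half-tol=0.415, Σhalf²=0.356658
  -I: nom -14.100 → Σnom=-45.840; wc +0.280/-0.168 → slack +2.000/-1.264; half-tol=0.224, Σhalf²=0.406834
Nominal = -45.840. Worst-case = [-45.840 - 1.264, -45.840 + 2.000] = [-47.104, -43.840]. RSS = √0.406834 = 0.638.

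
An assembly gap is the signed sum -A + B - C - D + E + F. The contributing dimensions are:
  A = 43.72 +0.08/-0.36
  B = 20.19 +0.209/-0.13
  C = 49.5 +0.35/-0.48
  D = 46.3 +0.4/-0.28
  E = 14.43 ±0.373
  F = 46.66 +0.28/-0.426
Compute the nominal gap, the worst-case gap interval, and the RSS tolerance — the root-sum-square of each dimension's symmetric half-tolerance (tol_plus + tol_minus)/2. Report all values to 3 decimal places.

Stack each dimension's contribution:
  -A: nom -43.720 → Σnom=-43.720; wc +0.360/-0.080 → slack +0.360/-0.080; half-tol=0.220, Σhalf²=0.048400
  +B: nom +20.190 → Σnom=-23.530; wc +0.209/-0.130 → slack +0.569/-0.210; half-tol=0.169, Σhalf²=0.077130
  -C: nom -49.500 → Σnom=-73.030; wc +0.480/-0.350 → slack +1.049/-0.560; half-tol=0.415, Σhalf²=0.249355
  -D: nom -46.300 → Σnom=-119.330; wc +0.280/-0.400 → slack +1.329/-0.960; half-tol=0.340, Σhalf²=0.364955
  +E: nom +14.430 → Σnom=-104.900; wc +0.373/-0.373 → slack +1.702/-1.333; half-tol=0.373, Σhalf²=0.504084
  +F: nom +46.660 → Σnom=-58.240; wc +0.280/-0.426 → slack +1.982/-1.759; half-tol=0.353, Σhalf²=0.628693
Nominal = -58.240. Worst-case = [-58.240 - 1.759, -58.240 + 1.982] = [-59.999, -56.258]. RSS = √0.628693 = 0.793.

nominal=-58.240 wc=[-59.999,-56.258] rss=0.793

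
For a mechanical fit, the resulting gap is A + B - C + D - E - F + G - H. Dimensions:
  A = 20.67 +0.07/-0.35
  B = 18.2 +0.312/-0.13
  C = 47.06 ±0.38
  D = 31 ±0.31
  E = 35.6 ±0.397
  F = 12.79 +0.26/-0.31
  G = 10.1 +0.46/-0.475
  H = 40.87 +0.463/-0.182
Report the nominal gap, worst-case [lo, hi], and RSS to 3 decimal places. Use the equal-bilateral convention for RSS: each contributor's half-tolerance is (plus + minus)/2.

nominal=-56.350 wc=[-59.115,-53.929] rss=0.946

Stack each dimension's contribution:
  +A: nom +20.670 → Σnom=20.670; wc +0.070/-0.350 → slack +0.070/-0.350; half-tol=0.210, Σhalf²=0.044100
  +B: nom +18.200 → Σnom=38.870; wc +0.312/-0.130 → slack +0.382/-0.480; half-tol=0.221, Σhalf²=0.092941
  -C: nom -47.060 → Σnom=-8.190; wc +0.380/-0.380 → slack +0.762/-0.860; half-tol=0.380, Σhalf²=0.237341
  +D: nom +31.000 → Σnom=22.810; wc +0.310/-0.310 → slack +1.072/-1.170; half-tol=0.310, Σhalf²=0.333441
  -E: nom -35.600 → Σnom=-12.790; wc +0.397/-0.397 → slack +1.469/-1.567; half-tol=0.397, Σhalf²=0.491050
  -F: nom -12.790 → Σnom=-25.580; wc +0.310/-0.260 → slack +1.779/-1.827; half-tol=0.285, Σhalf²=0.572275
  +G: nom +10.100 → Σnom=-15.480; wc +0.460/-0.475 → slack +2.239/-2.302; half-tol=0.468, Σhalf²=0.790831
  -H: nom -40.870 → Σnom=-56.350; wc +0.182/-0.463 → slack +2.421/-2.765; half-tol=0.323, Σhalf²=0.894837
Nominal = -56.350. Worst-case = [-56.350 - 2.765, -56.350 + 2.421] = [-59.115, -53.929]. RSS = √0.894837 = 0.946.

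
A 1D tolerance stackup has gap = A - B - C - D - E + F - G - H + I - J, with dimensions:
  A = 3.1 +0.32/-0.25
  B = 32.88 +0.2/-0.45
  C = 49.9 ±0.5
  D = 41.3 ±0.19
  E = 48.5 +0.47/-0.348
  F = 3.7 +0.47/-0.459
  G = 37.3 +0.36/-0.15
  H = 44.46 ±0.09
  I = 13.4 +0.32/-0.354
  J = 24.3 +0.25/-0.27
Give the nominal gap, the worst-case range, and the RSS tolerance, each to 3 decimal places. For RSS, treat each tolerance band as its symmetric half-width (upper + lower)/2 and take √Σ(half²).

nominal=-258.440 wc=[-261.563,-255.332] rss=1.054

Stack each dimension's contribution:
  +A: nom +3.100 → Σnom=3.100; wc +0.320/-0.250 → slack +0.320/-0.250; half-tol=0.285, Σhalf²=0.081225
  -B: nom -32.880 → Σnom=-29.780; wc +0.450/-0.200 → slack +0.770/-0.450; half-tol=0.325, Σhalf²=0.186850
  -C: nom -49.900 → Σnom=-79.680; wc +0.500/-0.500 → slack +1.270/-0.950; half-tol=0.500, Σhalf²=0.436850
  -D: nom -41.300 → Σnom=-120.980; wc +0.190/-0.190 → slack +1.460/-1.140; half-tol=0.190, Σhalf²=0.472950
  -E: nom -48.500 → Σnom=-169.480; wc +0.348/-0.470 → slack +1.808/-1.610; half-tol=0.409, Σhalf²=0.640231
  +F: nom +3.700 → Σnom=-165.780; wc +0.470/-0.459 → slack +2.278/-2.069; half-tol=0.465, Σhalf²=0.855991
  -G: nom -37.300 → Σnom=-203.080; wc +0.150/-0.360 → slack +2.428/-2.429; half-tol=0.255, Σhalf²=0.921016
  -H: nom -44.460 → Σnom=-247.540; wc +0.090/-0.090 → slack +2.518/-2.519; half-tol=0.090, Σhalf²=0.929116
  +I: nom +13.400 → Σnom=-234.140; wc +0.320/-0.354 → slack +2.838/-2.873; half-tol=0.337, Σhalf²=1.042685
  -J: nom -24.300 → Σnom=-258.440; wc +0.270/-0.250 → slack +3.108/-3.123; half-tol=0.260, Σhalf²=1.110285
Nominal = -258.440. Worst-case = [-258.440 - 3.123, -258.440 + 3.108] = [-261.563, -255.332]. RSS = √1.110285 = 1.054.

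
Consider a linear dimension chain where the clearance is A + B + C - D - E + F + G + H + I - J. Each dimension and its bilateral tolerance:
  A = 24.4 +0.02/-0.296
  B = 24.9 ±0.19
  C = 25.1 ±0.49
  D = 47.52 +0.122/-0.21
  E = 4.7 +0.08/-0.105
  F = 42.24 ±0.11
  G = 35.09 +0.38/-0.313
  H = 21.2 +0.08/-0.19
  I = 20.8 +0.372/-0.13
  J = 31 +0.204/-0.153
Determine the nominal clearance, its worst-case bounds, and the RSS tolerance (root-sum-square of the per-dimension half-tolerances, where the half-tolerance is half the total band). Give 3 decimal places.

Stack each dimension's contribution:
  +A: nom +24.400 → Σnom=24.400; wc +0.020/-0.296 → slack +0.020/-0.296; half-tol=0.158, Σhalf²=0.024964
  +B: nom +24.900 → Σnom=49.300; wc +0.190/-0.190 → slack +0.210/-0.486; half-tol=0.190, Σhalf²=0.061064
  +C: nom +25.100 → Σnom=74.400; wc +0.490/-0.490 → slack +0.700/-0.976; half-tol=0.490, Σhalf²=0.301164
  -D: nom -47.520 → Σnom=26.880; wc +0.210/-0.122 → slack +0.910/-1.098; half-tol=0.166, Σhalf²=0.328720
  -E: nom -4.700 → Σnom=22.180; wc +0.105/-0.080 → slack +1.015/-1.178; half-tol=0.092, Σhalf²=0.337276
  +F: nom +42.240 → Σnom=64.420; wc +0.110/-0.110 → slack +1.125/-1.288; half-tol=0.110, Σhalf²=0.349376
  +G: nom +35.090 → Σnom=99.510; wc +0.380/-0.313 → slack +1.505/-1.601; half-tol=0.347, Σhalf²=0.469438
  +H: nom +21.200 → Σnom=120.710; wc +0.080/-0.190 → slack +1.585/-1.791; half-tol=0.135, Σhalf²=0.487663
  +I: nom +20.800 → Σnom=141.510; wc +0.372/-0.130 → slack +1.957/-1.921; half-tol=0.251, Σhalf²=0.550665
  -J: nom -31.000 → Σnom=110.510; wc +0.153/-0.204 → slack +2.110/-2.125; half-tol=0.178, Σhalf²=0.582527
Nominal = 110.510. Worst-case = [110.510 - 2.125, 110.510 + 2.110] = [108.385, 112.620]. RSS = √0.582527 = 0.763.

nominal=110.510 wc=[108.385,112.620] rss=0.763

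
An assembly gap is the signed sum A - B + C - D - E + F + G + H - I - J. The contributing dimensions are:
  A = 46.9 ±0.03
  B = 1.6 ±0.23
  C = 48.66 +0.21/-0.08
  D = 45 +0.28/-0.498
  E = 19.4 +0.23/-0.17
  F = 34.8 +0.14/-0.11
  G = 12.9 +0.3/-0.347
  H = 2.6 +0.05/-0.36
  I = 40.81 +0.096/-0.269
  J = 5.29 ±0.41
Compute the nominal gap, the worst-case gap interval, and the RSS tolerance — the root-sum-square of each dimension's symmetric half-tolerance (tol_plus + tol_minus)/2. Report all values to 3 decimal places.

nominal=33.760 wc=[31.587,36.067] rss=0.794

Stack each dimension's contribution:
  +A: nom +46.900 → Σnom=46.900; wc +0.030/-0.030 → slack +0.030/-0.030; half-tol=0.030, Σhalf²=0.000900
  -B: nom -1.600 → Σnom=45.300; wc +0.230/-0.230 → slack +0.260/-0.260; half-tol=0.230, Σhalf²=0.053800
  +C: nom +48.660 → Σnom=93.960; wc +0.210/-0.080 → slack +0.470/-0.340; half-tol=0.145, Σhalf²=0.074825
  -D: nom -45.000 → Σnom=48.960; wc +0.498/-0.280 → slack +0.968/-0.620; half-tol=0.389, Σhalf²=0.226146
  -E: nom -19.400 → Σnom=29.560; wc +0.170/-0.230 → slack +1.138/-0.850; half-tol=0.200, Σhalf²=0.266146
  +F: nom +34.800 → Σnom=64.360; wc +0.140/-0.110 → slack +1.278/-0.960; half-tol=0.125, Σhalf²=0.281771
  +G: nom +12.900 → Σnom=77.260; wc +0.300/-0.347 → slack +1.578/-1.307; half-tol=0.324, Σhalf²=0.386423
  +H: nom +2.600 → Σnom=79.860; wc +0.050/-0.360 → slack +1.628/-1.667; half-tol=0.205, Σhalf²=0.428448
  -I: nom -40.810 → Σnom=39.050; wc +0.269/-0.096 → slack +1.897/-1.763; half-tol=0.182, Σhalf²=0.461754
  -J: nom -5.290 → Σnom=33.760; wc +0.410/-0.410 → slack +2.307/-2.173; half-tol=0.410, Σhalf²=0.629854
Nominal = 33.760. Worst-case = [33.760 - 2.173, 33.760 + 2.307] = [31.587, 36.067]. RSS = √0.629854 = 0.794.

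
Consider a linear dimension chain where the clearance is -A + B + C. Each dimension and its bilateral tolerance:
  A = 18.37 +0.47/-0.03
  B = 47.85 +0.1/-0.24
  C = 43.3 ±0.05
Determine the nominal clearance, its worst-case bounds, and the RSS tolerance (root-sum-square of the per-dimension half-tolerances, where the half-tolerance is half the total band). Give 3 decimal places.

nominal=72.780 wc=[72.020,72.960] rss=0.306

Stack each dimension's contribution:
  -A: nom -18.370 → Σnom=-18.370; wc +0.030/-0.470 → slack +0.030/-0.470; half-tol=0.250, Σhalf²=0.062500
  +B: nom +47.850 → Σnom=29.480; wc +0.100/-0.240 → slack +0.130/-0.710; half-tol=0.170, Σhalf²=0.091400
  +C: nom +43.300 → Σnom=72.780; wc +0.050/-0.050 → slack +0.180/-0.760; half-tol=0.050, Σhalf²=0.093900
Nominal = 72.780. Worst-case = [72.780 - 0.760, 72.780 + 0.180] = [72.020, 72.960]. RSS = √0.093900 = 0.306.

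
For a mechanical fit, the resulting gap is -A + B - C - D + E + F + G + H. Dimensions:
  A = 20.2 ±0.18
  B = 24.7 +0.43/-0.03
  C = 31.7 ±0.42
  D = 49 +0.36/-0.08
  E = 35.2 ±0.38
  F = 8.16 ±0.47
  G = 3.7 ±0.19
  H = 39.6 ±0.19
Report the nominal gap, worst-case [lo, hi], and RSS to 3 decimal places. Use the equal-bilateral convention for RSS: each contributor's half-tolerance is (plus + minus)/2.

Stack each dimension's contribution:
  -A: nom -20.200 → Σnom=-20.200; wc +0.180/-0.180 → slack +0.180/-0.180; half-tol=0.180, Σhalf²=0.032400
  +B: nom +24.700 → Σnom=4.500; wc +0.430/-0.030 → slack +0.610/-0.210; half-tol=0.230, Σhalf²=0.085300
  -C: nom -31.700 → Σnom=-27.200; wc +0.420/-0.420 → slack +1.030/-0.630; half-tol=0.420, Σhalf²=0.261700
  -D: nom -49.000 → Σnom=-76.200; wc +0.080/-0.360 → slack +1.110/-0.990; half-tol=0.220, Σhalf²=0.310100
  +E: nom +35.200 → Σnom=-41.000; wc +0.380/-0.380 → slack +1.490/-1.370; half-tol=0.380, Σhalf²=0.454500
  +F: nom +8.160 → Σnom=-32.840; wc +0.470/-0.470 → slack +1.960/-1.840; half-tol=0.470, Σhalf²=0.675400
  +G: nom +3.700 → Σnom=-29.140; wc +0.190/-0.190 → slack +2.150/-2.030; half-tol=0.190, Σhalf²=0.711500
  +H: nom +39.600 → Σnom=10.460; wc +0.190/-0.190 → slack +2.340/-2.220; half-tol=0.190, Σhalf²=0.747600
Nominal = 10.460. Worst-case = [10.460 - 2.220, 10.460 + 2.340] = [8.240, 12.800]. RSS = √0.747600 = 0.865.

nominal=10.460 wc=[8.240,12.800] rss=0.865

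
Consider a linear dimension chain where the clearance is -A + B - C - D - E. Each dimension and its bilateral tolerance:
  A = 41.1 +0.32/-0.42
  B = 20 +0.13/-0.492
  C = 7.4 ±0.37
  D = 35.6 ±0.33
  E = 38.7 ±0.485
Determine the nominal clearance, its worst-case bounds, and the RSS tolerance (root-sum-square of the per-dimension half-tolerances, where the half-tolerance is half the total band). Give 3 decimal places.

nominal=-102.800 wc=[-104.797,-101.065] rss=0.845

Stack each dimension's contribution:
  -A: nom -41.100 → Σnom=-41.100; wc +0.420/-0.320 → slack +0.420/-0.320; half-tol=0.370, Σhalf²=0.136900
  +B: nom +20.000 → Σnom=-21.100; wc +0.130/-0.492 → slack +0.550/-0.812; half-tol=0.311, Σhalf²=0.233621
  -C: nom -7.400 → Σnom=-28.500; wc +0.370/-0.370 → slack +0.920/-1.182; half-tol=0.370, Σhalf²=0.370521
  -D: nom -35.600 → Σnom=-64.100; wc +0.330/-0.330 → slack +1.250/-1.512; half-tol=0.330, Σhalf²=0.479421
  -E: nom -38.700 → Σnom=-102.800; wc +0.485/-0.485 → slack +1.735/-1.997; half-tol=0.485, Σhalf²=0.714646
Nominal = -102.800. Worst-case = [-102.800 - 1.997, -102.800 + 1.735] = [-104.797, -101.065]. RSS = √0.714646 = 0.845.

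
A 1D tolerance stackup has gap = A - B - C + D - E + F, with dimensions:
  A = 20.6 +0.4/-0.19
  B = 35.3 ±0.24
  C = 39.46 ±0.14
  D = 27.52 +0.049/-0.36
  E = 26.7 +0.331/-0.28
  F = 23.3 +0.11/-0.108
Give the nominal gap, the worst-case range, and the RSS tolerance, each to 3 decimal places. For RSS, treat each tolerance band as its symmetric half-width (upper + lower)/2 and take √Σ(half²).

Stack each dimension's contribution:
  +A: nom +20.600 → Σnom=20.600; wc +0.400/-0.190 → slack +0.400/-0.190; half-tol=0.295, Σhalf²=0.087025
  -B: nom -35.300 → Σnom=-14.700; wc +0.240/-0.240 → slack +0.640/-0.430; half-tol=0.240, Σhalf²=0.144625
  -C: nom -39.460 → Σnom=-54.160; wc +0.140/-0.140 → slack +0.780/-0.570; half-tol=0.140, Σhalf²=0.164225
  +D: nom +27.520 → Σnom=-26.640; wc +0.049/-0.360 → slack +0.829/-0.930; half-tol=0.204, Σhalf²=0.206045
  -E: nom -26.700 → Σnom=-53.340; wc +0.280/-0.331 → slack +1.109/-1.261; half-tol=0.305, Σhalf²=0.299376
  +F: nom +23.300 → Σnom=-30.040; wc +0.110/-0.108 → slack +1.219/-1.369; half-tol=0.109, Σhalf²=0.311256
Nominal = -30.040. Worst-case = [-30.040 - 1.369, -30.040 + 1.219] = [-31.409, -28.821]. RSS = √0.311256 = 0.558.

nominal=-30.040 wc=[-31.409,-28.821] rss=0.558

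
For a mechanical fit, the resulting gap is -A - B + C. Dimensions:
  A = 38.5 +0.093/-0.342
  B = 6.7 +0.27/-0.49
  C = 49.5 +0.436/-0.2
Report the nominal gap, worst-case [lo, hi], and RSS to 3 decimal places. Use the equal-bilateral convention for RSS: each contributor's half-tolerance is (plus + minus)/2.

Stack each dimension's contribution:
  -A: nom -38.500 → Σnom=-38.500; wc +0.342/-0.093 → slack +0.342/-0.093; half-tol=0.218, Σhalf²=0.047306
  -B: nom -6.700 → Σnom=-45.200; wc +0.490/-0.270 → slack +0.832/-0.363; half-tol=0.380, Σhalf²=0.191706
  +C: nom +49.500 → Σnom=4.300; wc +0.436/-0.200 → slack +1.268/-0.563; half-tol=0.318, Σhalf²=0.292830
Nominal = 4.300. Worst-case = [4.300 - 0.563, 4.300 + 1.268] = [3.737, 5.568]. RSS = √0.292830 = 0.541.

nominal=4.300 wc=[3.737,5.568] rss=0.541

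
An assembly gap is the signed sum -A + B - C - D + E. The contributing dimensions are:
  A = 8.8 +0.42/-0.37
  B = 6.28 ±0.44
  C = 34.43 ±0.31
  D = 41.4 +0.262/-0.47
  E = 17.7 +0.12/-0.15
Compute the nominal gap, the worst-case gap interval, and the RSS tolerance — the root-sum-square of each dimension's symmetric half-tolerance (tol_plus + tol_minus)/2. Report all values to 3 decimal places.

nominal=-60.650 wc=[-62.232,-58.940] rss=0.773

Stack each dimension's contribution:
  -A: nom -8.800 → Σnom=-8.800; wc +0.370/-0.420 → slack +0.370/-0.420; half-tol=0.395, Σhalf²=0.156025
  +B: nom +6.280 → Σnom=-2.520; wc +0.440/-0.440 → slack +0.810/-0.860; half-tol=0.440, Σhalf²=0.349625
  -C: nom -34.430 → Σnom=-36.950; wc +0.310/-0.310 → slack +1.120/-1.170; half-tol=0.310, Σhalf²=0.445725
  -D: nom -41.400 → Σnom=-78.350; wc +0.470/-0.262 → slack +1.590/-1.432; half-tol=0.366, Σhalf²=0.579681
  +E: nom +17.700 → Σnom=-60.650; wc +0.120/-0.150 → slack +1.710/-1.582; half-tol=0.135, Σhalf²=0.597906
Nominal = -60.650. Worst-case = [-60.650 - 1.582, -60.650 + 1.710] = [-62.232, -58.940]. RSS = √0.597906 = 0.773.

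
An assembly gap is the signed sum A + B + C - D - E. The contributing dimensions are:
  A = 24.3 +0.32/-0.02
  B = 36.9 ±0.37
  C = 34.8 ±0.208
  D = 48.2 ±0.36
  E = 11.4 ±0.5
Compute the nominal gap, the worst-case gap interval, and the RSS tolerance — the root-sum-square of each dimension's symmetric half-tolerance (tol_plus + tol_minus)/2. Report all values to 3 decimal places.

Stack each dimension's contribution:
  +A: nom +24.300 → Σnom=24.300; wc +0.320/-0.020 → slack +0.320/-0.020; half-tol=0.170, Σhalf²=0.028900
  +B: nom +36.900 → Σnom=61.200; wc +0.370/-0.370 → slack +0.690/-0.390; half-tol=0.370, Σhalf²=0.165800
  +C: nom +34.800 → Σnom=96.000; wc +0.208/-0.208 → slack +0.898/-0.598; half-tol=0.208, Σhalf²=0.209064
  -D: nom -48.200 → Σnom=47.800; wc +0.360/-0.360 → slack +1.258/-0.958; half-tol=0.360, Σhalf²=0.338664
  -E: nom -11.400 → Σnom=36.400; wc +0.500/-0.500 → slack +1.758/-1.458; half-tol=0.500, Σhalf²=0.588664
Nominal = 36.400. Worst-case = [36.400 - 1.458, 36.400 + 1.758] = [34.942, 38.158]. RSS = √0.588664 = 0.767.

nominal=36.400 wc=[34.942,38.158] rss=0.767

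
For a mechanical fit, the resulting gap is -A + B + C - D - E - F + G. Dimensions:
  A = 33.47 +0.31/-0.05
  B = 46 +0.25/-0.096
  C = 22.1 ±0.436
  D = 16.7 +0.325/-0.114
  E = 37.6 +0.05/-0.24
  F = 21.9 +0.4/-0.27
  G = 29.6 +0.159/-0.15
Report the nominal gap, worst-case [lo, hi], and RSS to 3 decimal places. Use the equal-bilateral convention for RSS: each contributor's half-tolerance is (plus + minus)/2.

nominal=-11.970 wc=[-13.737,-10.451] rss=0.677

Stack each dimension's contribution:
  -A: nom -33.470 → Σnom=-33.470; wc +0.050/-0.310 → slack +0.050/-0.310; half-tol=0.180, Σhalf²=0.032400
  +B: nom +46.000 → Σnom=12.530; wc +0.250/-0.096 → slack +0.300/-0.406; half-tol=0.173, Σhalf²=0.062329
  +C: nom +22.100 → Σnom=34.630; wc +0.436/-0.436 → slack +0.736/-0.842; half-tol=0.436, Σhalf²=0.252425
  -D: nom -16.700 → Σnom=17.930; wc +0.114/-0.325 → slack +0.850/-1.167; half-tol=0.220, Σhalf²=0.300605
  -E: nom -37.600 → Σnom=-19.670; wc +0.240/-0.050 → slack +1.090/-1.217; half-tol=0.145, Σhalf²=0.321630
  -F: nom -21.900 → Σnom=-41.570; wc +0.270/-0.400 → slack +1.360/-1.617; half-tol=0.335, Σhalf²=0.433855
  +G: nom +29.600 → Σnom=-11.970; wc +0.159/-0.150 → slack +1.519/-1.767; half-tol=0.154, Σhalf²=0.457726
Nominal = -11.970. Worst-case = [-11.970 - 1.767, -11.970 + 1.519] = [-13.737, -10.451]. RSS = √0.457726 = 0.677.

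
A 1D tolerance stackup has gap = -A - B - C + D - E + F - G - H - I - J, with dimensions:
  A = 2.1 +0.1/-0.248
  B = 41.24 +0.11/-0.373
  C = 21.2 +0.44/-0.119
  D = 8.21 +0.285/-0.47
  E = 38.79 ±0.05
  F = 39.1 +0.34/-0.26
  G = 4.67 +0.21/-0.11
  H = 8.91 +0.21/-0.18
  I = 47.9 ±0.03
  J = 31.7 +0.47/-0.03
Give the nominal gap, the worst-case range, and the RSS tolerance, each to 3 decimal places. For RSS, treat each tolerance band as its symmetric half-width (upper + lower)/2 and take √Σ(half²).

nominal=-149.200 wc=[-151.550,-147.435] rss=0.727

Stack each dimension's contribution:
  -A: nom -2.100 → Σnom=-2.100; wc +0.248/-0.100 → slack +0.248/-0.100; half-tol=0.174, Σhalf²=0.030276
  -B: nom -41.240 → Σnom=-43.340; wc +0.373/-0.110 → slack +0.621/-0.210; half-tol=0.241, Σhalf²=0.088598
  -C: nom -21.200 → Σnom=-64.540; wc +0.119/-0.440 → slack +0.740/-0.650; half-tol=0.279, Σhalf²=0.166718
  +D: nom +8.210 → Σnom=-56.330; wc +0.285/-0.470 → slack +1.025/-1.120; half-tol=0.377, Σhalf²=0.309225
  -E: nom -38.790 → Σnom=-95.120; wc +0.050/-0.050 → slack +1.075/-1.170; half-tol=0.050, Σhalf²=0.311725
  +F: nom +39.100 → Σnom=-56.020; wc +0.340/-0.260 → slack +1.415/-1.430; half-tol=0.300, Σhalf²=0.401725
  -G: nom -4.670 → Σnom=-60.690; wc +0.110/-0.210 → slack +1.525/-1.640; half-tol=0.160, Σhalf²=0.427325
  -H: nom -8.910 → Σnom=-69.600; wc +0.180/-0.210 → slack +1.705/-1.850; half-tol=0.195, Σhalf²=0.465350
  -I: nom -47.900 → Σnom=-117.500; wc +0.030/-0.030 → slack +1.735/-1.880; half-tol=0.030, Σhalf²=0.466250
  -J: nom -31.700 → Σnom=-149.200; wc +0.030/-0.470 → slack +1.765/-2.350; half-tol=0.250, Σhalf²=0.528750
Nominal = -149.200. Worst-case = [-149.200 - 2.350, -149.200 + 1.765] = [-151.550, -147.435]. RSS = √0.528750 = 0.727.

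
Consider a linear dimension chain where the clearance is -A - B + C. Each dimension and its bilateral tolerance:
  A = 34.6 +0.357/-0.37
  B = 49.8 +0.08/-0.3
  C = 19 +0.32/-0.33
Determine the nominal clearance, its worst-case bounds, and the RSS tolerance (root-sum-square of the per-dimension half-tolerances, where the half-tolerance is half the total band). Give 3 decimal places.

nominal=-65.400 wc=[-66.167,-64.410] rss=0.523

Stack each dimension's contribution:
  -A: nom -34.600 → Σnom=-34.600; wc +0.370/-0.357 → slack +0.370/-0.357; half-tol=0.363, Σhalf²=0.132132
  -B: nom -49.800 → Σnom=-84.400; wc +0.300/-0.080 → slack +0.670/-0.437; half-tol=0.190, Σhalf²=0.168232
  +C: nom +19.000 → Σnom=-65.400; wc +0.320/-0.330 → slack +0.990/-0.767; half-tol=0.325, Σhalf²=0.273857
Nominal = -65.400. Worst-case = [-65.400 - 0.767, -65.400 + 0.990] = [-66.167, -64.410]. RSS = √0.273857 = 0.523.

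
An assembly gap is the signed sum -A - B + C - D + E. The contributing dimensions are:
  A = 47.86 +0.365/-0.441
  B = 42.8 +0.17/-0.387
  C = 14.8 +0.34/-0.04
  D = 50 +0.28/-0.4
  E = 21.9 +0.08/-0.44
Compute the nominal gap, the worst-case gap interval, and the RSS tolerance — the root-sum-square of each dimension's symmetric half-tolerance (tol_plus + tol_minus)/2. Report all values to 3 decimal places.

nominal=-103.960 wc=[-105.255,-102.312] rss=0.678

Stack each dimension's contribution:
  -A: nom -47.860 → Σnom=-47.860; wc +0.441/-0.365 → slack +0.441/-0.365; half-tol=0.403, Σhalf²=0.162409
  -B: nom -42.800 → Σnom=-90.660; wc +0.387/-0.170 → slack +0.828/-0.535; half-tol=0.279, Σhalf²=0.239971
  +C: nom +14.800 → Σnom=-75.860; wc +0.340/-0.040 → slack +1.168/-0.575; half-tol=0.190, Σhalf²=0.276071
  -D: nom -50.000 → Σnom=-125.860; wc +0.400/-0.280 → slack +1.568/-0.855; half-tol=0.340, Σhalf²=0.391671
  +E: nom +21.900 → Σnom=-103.960; wc +0.080/-0.440 → slack +1.648/-1.295; half-tol=0.260, Σhalf²=0.459271
Nominal = -103.960. Worst-case = [-103.960 - 1.295, -103.960 + 1.648] = [-105.255, -102.312]. RSS = √0.459271 = 0.678.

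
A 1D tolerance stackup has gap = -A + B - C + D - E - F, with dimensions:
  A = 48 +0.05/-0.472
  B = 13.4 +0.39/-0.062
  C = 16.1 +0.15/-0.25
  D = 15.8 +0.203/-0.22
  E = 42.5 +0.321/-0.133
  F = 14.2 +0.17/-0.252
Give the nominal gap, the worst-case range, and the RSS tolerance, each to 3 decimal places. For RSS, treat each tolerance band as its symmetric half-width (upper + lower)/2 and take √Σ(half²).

Stack each dimension's contribution:
  -A: nom -48.000 → Σnom=-48.000; wc +0.472/-0.050 → slack +0.472/-0.050; half-tol=0.261, Σhalf²=0.068121
  +B: nom +13.400 → Σnom=-34.600; wc +0.390/-0.062 → slack +0.862/-0.112; half-tol=0.226, Σhalf²=0.119197
  -C: nom -16.100 → Σnom=-50.700; wc +0.250/-0.150 → slack +1.112/-0.262; half-tol=0.200, Σhalf²=0.159197
  +D: nom +15.800 → Σnom=-34.900; wc +0.203/-0.220 → slack +1.315/-0.482; half-tol=0.212, Σhalf²=0.203929
  -E: nom -42.500 → Σnom=-77.400; wc +0.133/-0.321 → slack +1.448/-0.803; half-tol=0.227, Σhalf²=0.255458
  -F: nom -14.200 → Σnom=-91.600; wc +0.252/-0.170 → slack +1.700/-0.973; half-tol=0.211, Σhalf²=0.299979
Nominal = -91.600. Worst-case = [-91.600 - 0.973, -91.600 + 1.700] = [-92.573, -89.900]. RSS = √0.299979 = 0.548.

nominal=-91.600 wc=[-92.573,-89.900] rss=0.548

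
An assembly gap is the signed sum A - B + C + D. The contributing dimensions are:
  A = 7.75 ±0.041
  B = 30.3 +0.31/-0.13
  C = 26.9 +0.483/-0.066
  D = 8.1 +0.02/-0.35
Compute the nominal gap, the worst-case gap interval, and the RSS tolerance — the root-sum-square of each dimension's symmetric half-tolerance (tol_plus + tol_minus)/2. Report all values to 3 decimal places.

nominal=12.450 wc=[11.683,13.124] rss=0.400

Stack each dimension's contribution:
  +A: nom +7.750 → Σnom=7.750; wc +0.041/-0.041 → slack +0.041/-0.041; half-tol=0.041, Σhalf²=0.001681
  -B: nom -30.300 → Σnom=-22.550; wc +0.130/-0.310 → slack +0.171/-0.351; half-tol=0.220, Σhalf²=0.050081
  +C: nom +26.900 → Σnom=4.350; wc +0.483/-0.066 → slack +0.654/-0.417; half-tol=0.274, Σhalf²=0.125431
  +D: nom +8.100 → Σnom=12.450; wc +0.020/-0.350 → slack +0.674/-0.767; half-tol=0.185, Σhalf²=0.159656
Nominal = 12.450. Worst-case = [12.450 - 0.767, 12.450 + 0.674] = [11.683, 13.124]. RSS = √0.159656 = 0.400.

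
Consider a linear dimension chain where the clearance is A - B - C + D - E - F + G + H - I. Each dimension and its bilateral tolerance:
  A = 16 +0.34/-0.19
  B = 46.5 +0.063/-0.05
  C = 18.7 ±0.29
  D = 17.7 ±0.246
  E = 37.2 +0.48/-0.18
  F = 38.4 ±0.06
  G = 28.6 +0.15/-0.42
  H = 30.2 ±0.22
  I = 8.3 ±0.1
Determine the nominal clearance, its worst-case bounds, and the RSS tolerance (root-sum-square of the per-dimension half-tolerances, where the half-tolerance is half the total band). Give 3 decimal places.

nominal=-56.600 wc=[-58.669,-54.964] rss=0.686

Stack each dimension's contribution:
  +A: nom +16.000 → Σnom=16.000; wc +0.340/-0.190 → slack +0.340/-0.190; half-tol=0.265, Σhalf²=0.070225
  -B: nom -46.500 → Σnom=-30.500; wc +0.050/-0.063 → slack +0.390/-0.253; half-tol=0.057, Σhalf²=0.073417
  -C: nom -18.700 → Σnom=-49.200; wc +0.290/-0.290 → slack +0.680/-0.543; half-tol=0.290, Σhalf²=0.157517
  +D: nom +17.700 → Σnom=-31.500; wc +0.246/-0.246 → slack +0.926/-0.789; half-tol=0.246, Σhalf²=0.218033
  -E: nom -37.200 → Σnom=-68.700; wc +0.180/-0.480 → slack +1.106/-1.269; half-tol=0.330, Σhalf²=0.326933
  -F: nom -38.400 → Σnom=-107.100; wc +0.060/-0.060 → slack +1.166/-1.329; half-tol=0.060, Σhalf²=0.330533
  +G: nom +28.600 → Σnom=-78.500; wc +0.150/-0.420 → slack +1.316/-1.749; half-tol=0.285, Σhalf²=0.411758
  +H: nom +30.200 → Σnom=-48.300; wc +0.220/-0.220 → slack +1.536/-1.969; half-tol=0.220, Σhalf²=0.460158
  -I: nom -8.300 → Σnom=-56.600; wc +0.100/-0.100 → slack +1.636/-2.069; half-tol=0.100, Σhalf²=0.470158
Nominal = -56.600. Worst-case = [-56.600 - 2.069, -56.600 + 1.636] = [-58.669, -54.964]. RSS = √0.470158 = 0.686.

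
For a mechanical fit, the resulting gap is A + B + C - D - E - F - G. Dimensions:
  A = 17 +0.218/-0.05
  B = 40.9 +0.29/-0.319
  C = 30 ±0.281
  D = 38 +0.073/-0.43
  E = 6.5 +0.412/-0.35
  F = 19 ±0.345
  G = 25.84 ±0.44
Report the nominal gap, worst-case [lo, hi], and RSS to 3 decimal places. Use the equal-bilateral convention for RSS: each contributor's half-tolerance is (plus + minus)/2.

nominal=-1.440 wc=[-3.360,0.914] rss=0.843

Stack each dimension's contribution:
  +A: nom +17.000 → Σnom=17.000; wc +0.218/-0.050 → slack +0.218/-0.050; half-tol=0.134, Σhalf²=0.017956
  +B: nom +40.900 → Σnom=57.900; wc +0.290/-0.319 → slack +0.508/-0.369; half-tol=0.304, Σhalf²=0.110676
  +C: nom +30.000 → Σnom=87.900; wc +0.281/-0.281 → slack +0.789/-0.650; half-tol=0.281, Σhalf²=0.189637
  -D: nom -38.000 → Σnom=49.900; wc +0.430/-0.073 → slack +1.219/-0.723; half-tol=0.252, Σhalf²=0.252889
  -E: nom -6.500 → Σnom=43.400; wc +0.350/-0.412 → slack +1.569/-1.135; half-tol=0.381, Σhalf²=0.398050
  -F: nom -19.000 → Σnom=24.400; wc +0.345/-0.345 → slack +1.914/-1.480; half-tol=0.345, Σhalf²=0.517075
  -G: nom -25.840 → Σnom=-1.440; wc +0.440/-0.440 → slack +2.354/-1.920; half-tol=0.440, Σhalf²=0.710675
Nominal = -1.440. Worst-case = [-1.440 - 1.920, -1.440 + 2.354] = [-3.360, 0.914]. RSS = √0.710675 = 0.843.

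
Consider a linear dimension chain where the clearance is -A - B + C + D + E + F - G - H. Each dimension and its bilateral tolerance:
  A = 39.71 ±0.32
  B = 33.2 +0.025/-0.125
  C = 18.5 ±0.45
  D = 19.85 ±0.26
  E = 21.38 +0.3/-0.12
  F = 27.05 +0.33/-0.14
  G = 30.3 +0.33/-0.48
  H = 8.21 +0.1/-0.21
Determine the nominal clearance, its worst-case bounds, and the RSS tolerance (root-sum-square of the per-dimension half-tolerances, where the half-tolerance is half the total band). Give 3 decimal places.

nominal=-24.640 wc=[-26.385,-22.165] rss=0.816

Stack each dimension's contribution:
  -A: nom -39.710 → Σnom=-39.710; wc +0.320/-0.320 → slack +0.320/-0.320; half-tol=0.320, Σhalf²=0.102400
  -B: nom -33.200 → Σnom=-72.910; wc +0.125/-0.025 → slack +0.445/-0.345; half-tol=0.075, Σhalf²=0.108025
  +C: nom +18.500 → Σnom=-54.410; wc +0.450/-0.450 → slack +0.895/-0.795; half-tol=0.450, Σhalf²=0.310525
  +D: nom +19.850 → Σnom=-34.560; wc +0.260/-0.260 → slack +1.155/-1.055; half-tol=0.260, Σhalf²=0.378125
  +E: nom +21.380 → Σnom=-13.180; wc +0.300/-0.120 → slack +1.455/-1.175; half-tol=0.210, Σhalf²=0.422225
  +F: nom +27.050 → Σnom=13.870; wc +0.330/-0.140 → slack +1.785/-1.315; half-tol=0.235, Σhalf²=0.477450
  -G: nom -30.300 → Σnom=-16.430; wc +0.480/-0.330 → slack +2.265/-1.645; half-tol=0.405, Σhalf²=0.641475
  -H: nom -8.210 → Σnom=-24.640; wc +0.210/-0.100 → slack +2.475/-1.745; half-tol=0.155, Σhalf²=0.665500
Nominal = -24.640. Worst-case = [-24.640 - 1.745, -24.640 + 2.475] = [-26.385, -22.165]. RSS = √0.665500 = 0.816.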